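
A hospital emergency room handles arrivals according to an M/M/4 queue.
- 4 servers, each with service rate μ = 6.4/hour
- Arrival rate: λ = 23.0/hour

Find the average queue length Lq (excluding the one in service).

Traffic intensity: ρ = λ/(cμ) = 23.0/(4×6.4) = 0.8984
Since ρ = 0.8984 < 1, system is stable.
Offered load a = λ/μ = cρ = 23.0/6.4 = 3.5938
P₀ = [ Σₙ₌₀^3 aⁿ/n! + a^4/(4!(1-ρ)) ]⁻¹
Σ = a^0/0! + a^1/1! + a^2/2! + a^3/3! = 1.00000 + 3.59375 + 6.45752 + 7.73557 = 18.7868
a^4/(4!(1-ρ)) = 166.7982/(24 × 0.1015625) = 68.4300
P₀ = 1/(18.7868 + 68.4300) = 0.01147
Lq = P₀·a^4·ρ / (4!(1-ρ)²) = 0.0114657 × 166.7982 × 0.898438 / (24 × 0.0103149) = 6.9407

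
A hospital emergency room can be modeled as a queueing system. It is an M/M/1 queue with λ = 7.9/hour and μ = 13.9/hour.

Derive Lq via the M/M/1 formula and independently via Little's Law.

Method 1 (direct): Lq = λ²/(μ(μ-λ)) = 62.41/(13.9 × 6.00) = 0.7483

Method 2 (Little's Law):
W = 1/(μ-λ) = 1/6.00 = 0.166667
Wq = W - 1/μ = 0.166667 - 0.0719424 = 0.09472
Lq = λWq = 7.9 × 0.09472 = 0.7483 ✔ (matches Method 1)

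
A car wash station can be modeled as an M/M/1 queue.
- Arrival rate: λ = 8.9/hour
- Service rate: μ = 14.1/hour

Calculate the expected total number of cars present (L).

ρ = λ/μ = 8.9/14.1 = 0.6312
For M/M/1: L = λ/(μ-λ)
L = 8.9/(14.1-8.9) = 8.9/5.20
L = 1.7115 cars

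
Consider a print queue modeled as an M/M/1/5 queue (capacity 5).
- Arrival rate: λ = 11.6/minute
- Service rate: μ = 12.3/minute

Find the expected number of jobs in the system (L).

ρ = λ/μ = 11.6/12.3 = 0.9431
P₀ = (1-ρ)/(1-ρ^(K+1)) = (1-0.9431)/(1-0.9431^6) = 0.05690/0.2964 = 0.1920
P_K = P₀×ρ^K = 0.19199 × 0.9431^5 = 0.19199 × 0.74609 = 0.1432
L = ρ[1 - (K+1)ρ^K + Kρ^(K+1)] / [(1-ρ)(1-ρ^(K+1))]
L = 0.9431 × (1 - 6×0.7460857 + 5×0.7036334) / ((1 - 0.9431) × (1 - 0.7036334)) = 2.3295 jobs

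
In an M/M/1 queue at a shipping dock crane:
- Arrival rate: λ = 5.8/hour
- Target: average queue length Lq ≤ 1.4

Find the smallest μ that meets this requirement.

For M/M/1: Lq = λ²/(μ(μ-λ))
Need Lq ≤ 1.4, i.e. μ(μ-λ) ≥ λ²/1.4
μ² - 5.8μ - 33.64/1.4 ≥ 0  →  μ² - 5.8μ - 24.02857 ≥ 0
Quadratic formula (positive root): μ = [λ + √(λ² + 4×24.02857)]/2
Discriminant: 33.64 + 4×24.02857 = 129.7543, √129.7543 = 11.3910
μ ≥ (5.8 + 11.3910)/2 = 8.5955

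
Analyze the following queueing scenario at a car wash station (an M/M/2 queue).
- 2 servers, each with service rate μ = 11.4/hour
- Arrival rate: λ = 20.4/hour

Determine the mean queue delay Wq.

Traffic intensity: ρ = λ/(cμ) = 20.4/(2×11.4) = 0.8947
Since ρ = 0.8947 < 1, system is stable.
Offered load a = λ/μ = cρ = 20.4/11.4 = 1.7895
P₀ = [ Σₙ₌₀^1 aⁿ/n! + a^2/(2!(1-ρ)) ]⁻¹
Σ = a^0/0! + a^1/1! = 1.0000 + 1.7895 = 2.7895
a^2/(2!(1-ρ)) = 3.202216/(2 × 0.1052632) = 15.2105
P₀ = 1/(2.7895 + 15.2105) = 0.05556
Lq = P₀·a^2·ρ / (2!(1-ρ)²) = 0.055555556 × 3.2022161 × 0.89473684 / (2 × 0.011080332) = 7.1827
Wq = Lq/λ = 7.1827/20.4 = 0.3521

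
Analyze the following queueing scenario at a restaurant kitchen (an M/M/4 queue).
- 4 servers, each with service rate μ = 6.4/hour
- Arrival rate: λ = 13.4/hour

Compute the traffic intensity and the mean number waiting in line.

Traffic intensity: ρ = λ/(cμ) = 13.4/(4×6.4) = 0.5234
Since ρ = 0.5234 < 1, system is stable.
Offered load a = λ/μ = cρ = 13.4/6.4 = 2.0938
P₀ = [ Σₙ₌₀^3 aⁿ/n! + a^4/(4!(1-ρ)) ]⁻¹
Σ = a^0/0! + a^1/1! + a^2/2! + a^3/3! = 1.00000 + 2.09375 + 2.19189 + 1.52976 = 6.8154
a^4/(4!(1-ρ)) = 19.2176/(24 × 0.47656) = 1.6802
P₀ = 1/(6.8154 + 1.6802) = 0.1177
Lq = P₀·a^4·ρ / (4!(1-ρ)²) = 0.1177 × 19.2176 × 0.5234 / (24 × 0.2271) = 0.2172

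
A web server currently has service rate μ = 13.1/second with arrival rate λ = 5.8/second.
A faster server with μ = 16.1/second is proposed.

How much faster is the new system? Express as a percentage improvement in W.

System 1: ρ₁ = 5.8/13.1 = 0.4427, W₁ = 1/(13.1-5.8) = 0.1370
System 2: ρ₂ = 5.8/16.1 = 0.3602, W₂ = 1/(16.1-5.8) = 0.09709
Improvement: (W₁-W₂)/W₁ = (0.1370-0.09709)/0.1370 = 29.13%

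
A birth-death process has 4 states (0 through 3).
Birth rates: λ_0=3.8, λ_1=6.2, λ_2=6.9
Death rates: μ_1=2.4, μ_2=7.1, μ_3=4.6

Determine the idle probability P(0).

Ratios P(n)/P(0) = (λ₀···λₙ₋₁)/(μ₁···μₙ):
P(1)/P(0) = (3.8)/(2.4) = 1.58333
P(2)/P(0) = (3.8×6.2)/(2.4×7.1) = 1.38263
P(3)/P(0) = (3.8×6.2×6.9)/(2.4×7.1×4.6) = 2.07394

Normalization: ∑ P(n) = 1
P(0) × (1.00000 + 1.58333 + 1.38263 + 2.07394) = 1
P(0) × 6.0399 = 1
P(0) = 1/6.0399 = 0.1656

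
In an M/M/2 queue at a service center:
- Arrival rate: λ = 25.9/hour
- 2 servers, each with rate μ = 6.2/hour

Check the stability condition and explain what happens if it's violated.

Stability requires ρ = λ/(cμ) < 1
ρ = 25.9/(2 × 6.2) = 25.9/12.40 = 2.0887
Since 2.0887 ≥ 1, the system is UNSTABLE.
Need c > λ/μ = 25.9/6.2 = 4.18.
Minimum servers needed: c = 5.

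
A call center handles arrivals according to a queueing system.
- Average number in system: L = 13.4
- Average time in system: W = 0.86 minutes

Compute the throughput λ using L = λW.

Little's Law: L = λW, so λ = L/W
λ = 13.4/0.86 = 15.5814 calls/minute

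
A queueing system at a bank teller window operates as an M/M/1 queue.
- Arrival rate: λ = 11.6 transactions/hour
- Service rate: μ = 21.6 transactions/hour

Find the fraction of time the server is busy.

Server utilization: ρ = λ/μ
ρ = 11.6/21.6 = 0.5370
The server is busy 53.70% of the time.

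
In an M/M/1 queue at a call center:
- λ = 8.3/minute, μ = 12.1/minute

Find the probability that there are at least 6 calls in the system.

ρ = λ/μ = 8.3/12.1 = 0.6860
P(N ≥ n) = ρⁿ
P(N ≥ 6) = 0.6860^6
P(N ≥ 6) = 0.1042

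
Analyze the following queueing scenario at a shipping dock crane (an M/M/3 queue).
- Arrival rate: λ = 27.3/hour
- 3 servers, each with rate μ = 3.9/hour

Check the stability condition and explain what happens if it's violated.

Stability requires ρ = λ/(cμ) < 1
ρ = 27.3/(3 × 3.9) = 27.3/11.70 = 2.3333
Since 2.3333 ≥ 1, the system is UNSTABLE.
Need c > λ/μ = 27.3/3.9 = 7.00.
Minimum servers needed: c = 8.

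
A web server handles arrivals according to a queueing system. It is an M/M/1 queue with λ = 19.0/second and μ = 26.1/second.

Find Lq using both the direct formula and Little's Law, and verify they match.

Method 1 (direct): Lq = λ²/(μ(μ-λ)) = 361.00/(26.1 × 7.10) = 1.9481

Method 2 (Little's Law):
W = 1/(μ-λ) = 1/7.10 = 0.140845
Wq = W - 1/μ = 0.140845 - 0.0383142 = 0.10253
Lq = λWq = 19.0 × 0.10253 = 1.9481 ✔ (matches Method 1)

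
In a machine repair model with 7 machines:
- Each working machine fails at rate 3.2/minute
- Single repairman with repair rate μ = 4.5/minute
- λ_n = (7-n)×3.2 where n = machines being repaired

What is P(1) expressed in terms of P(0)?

P(1)/P(0) = ∏_{i=0}^{1-1} λ_i/μ_{i+1}
= (7-0)×3.2/4.5
= 4.9778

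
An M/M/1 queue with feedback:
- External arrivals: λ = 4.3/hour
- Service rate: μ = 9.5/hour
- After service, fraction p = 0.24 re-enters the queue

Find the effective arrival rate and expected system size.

Effective arrival rate: λ_eff = λ/(1-p) = 4.3/(1-0.24) = 4.3/0.76 = 5.6579
ρ = λ_eff/μ = 5.6579/9.5 = 0.59557
L = ρ/(1-ρ) = 0.59557/(1-0.59557) = 1.4726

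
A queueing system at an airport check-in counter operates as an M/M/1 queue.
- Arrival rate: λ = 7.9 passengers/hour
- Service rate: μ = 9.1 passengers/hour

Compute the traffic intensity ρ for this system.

Server utilization: ρ = λ/μ
ρ = 7.9/9.1 = 0.8681
The server is busy 86.81% of the time.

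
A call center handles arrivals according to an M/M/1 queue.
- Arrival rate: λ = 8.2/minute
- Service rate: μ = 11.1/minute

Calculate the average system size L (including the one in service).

ρ = λ/μ = 8.2/11.1 = 0.7387
For M/M/1: L = λ/(μ-λ)
L = 8.2/(11.1-8.2) = 8.2/2.90
L = 2.8276 calls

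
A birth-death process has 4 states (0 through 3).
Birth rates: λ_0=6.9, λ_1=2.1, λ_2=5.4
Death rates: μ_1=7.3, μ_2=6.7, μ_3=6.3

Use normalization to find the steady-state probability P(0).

Ratios P(n)/P(0) = (λ₀···λₙ₋₁)/(μ₁···μₙ):
P(1)/P(0) = (6.9)/(7.3) = 0.9452
P(2)/P(0) = (6.9×2.1)/(7.3×6.7) = 0.2963
P(3)/P(0) = (6.9×2.1×5.4)/(7.3×6.7×6.3) = 0.2539

Normalization: ∑ P(n) = 1
P(0) × (1.0000 + 0.9452 + 0.2963 + 0.2539) = 1
P(0) × 2.4954 = 1
P(0) = 1/2.4954 = 0.4007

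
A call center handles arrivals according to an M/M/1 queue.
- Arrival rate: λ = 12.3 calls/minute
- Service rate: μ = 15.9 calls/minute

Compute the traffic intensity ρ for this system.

Server utilization: ρ = λ/μ
ρ = 12.3/15.9 = 0.7736
The server is busy 77.36% of the time.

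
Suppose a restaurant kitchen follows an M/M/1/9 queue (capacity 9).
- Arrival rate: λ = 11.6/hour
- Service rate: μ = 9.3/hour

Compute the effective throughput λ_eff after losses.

ρ = λ/μ = 11.6/9.3 = 1.2473
P₀ = (1-ρ)/(1-ρ^(K+1)) = (1-1.2473)/(1-1.2473^10) = -0.2473/-8.1140 = 0.03048
P_K = P₀×ρ^K = 0.03048 × 1.2473^9 = 0.03048 × 7.3070 = 0.2227
λ_eff = λ(1-P_K) = 11.6 × (1 - 0.22271) = 11.6 × 0.77729 = 9.0166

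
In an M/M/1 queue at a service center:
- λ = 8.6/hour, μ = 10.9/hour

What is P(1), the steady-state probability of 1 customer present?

ρ = λ/μ = 8.6/10.9 = 0.7890
P(n) = (1-ρ)ρⁿ
P(1) = (1-0.7890) × 0.7890^1
P(1) = 0.2110 × 0.7890
P(1) = 0.1665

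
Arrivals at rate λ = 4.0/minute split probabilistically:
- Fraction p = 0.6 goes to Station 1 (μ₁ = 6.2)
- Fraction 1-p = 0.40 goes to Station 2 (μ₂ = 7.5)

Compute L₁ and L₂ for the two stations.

Effective rates: λ₁ = 4.0×0.6 = 2.4, λ₂ = 4.0×0.40 = 1.6
Station 1: ρ₁ = 2.4/6.2 = 0.3871, L₁ = ρ₁/(1-ρ₁) = 0.3871/(1-0.3871) = 0.6316
Station 2: ρ₂ = 1.6/7.5 = 0.21333, L₂ = ρ₂/(1-ρ₂) = 0.21333/(1-0.21333) = 0.2712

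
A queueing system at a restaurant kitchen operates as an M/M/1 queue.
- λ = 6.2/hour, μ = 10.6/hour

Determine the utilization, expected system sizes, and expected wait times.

Step 1: ρ = λ/μ = 6.2/10.6 = 0.5849
Step 2: L = λ/(μ-λ) = 6.2/4.40 = 1.4091
Step 3: Lq = λ²/(μ(μ-λ)) = 38.44/(10.6×4.40) = 0.8242
Step 4: W = 1/(μ-λ) = 1/4.40 = 0.22727
Step 5: Wq = λ/(μ(μ-λ)) = 6.2/(10.6×4.40) = 0.1329
Step 6: P(0) = 1-ρ = 0.4151
Verify: L = λW = 6.2×0.22727 = 1.4091 ✔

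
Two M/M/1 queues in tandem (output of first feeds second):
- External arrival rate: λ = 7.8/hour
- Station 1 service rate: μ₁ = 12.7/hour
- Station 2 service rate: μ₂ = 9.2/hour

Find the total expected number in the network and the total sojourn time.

By Jackson's theorem, each station behaves as independent M/M/1.
Station 1: ρ₁ = 7.8/12.7 = 0.6142, L₁ = ρ₁/(1-ρ₁) = λ/(μ₁-λ) = 7.8/4.90 = 1.59184
Station 2: ρ₂ = 7.8/9.2 = 0.8478, L₂ = ρ₂/(1-ρ₂) = λ/(μ₂-λ) = 7.8/1.40 = 5.57143
Total: L = L₁ + L₂ = 1.59184 + 5.57143 = 7.1633
W = L/λ = 7.1633/7.8 = 0.9184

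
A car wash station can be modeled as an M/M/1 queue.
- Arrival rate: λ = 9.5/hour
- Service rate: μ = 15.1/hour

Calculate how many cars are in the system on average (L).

ρ = λ/μ = 9.5/15.1 = 0.6291
For M/M/1: L = λ/(μ-λ)
L = 9.5/(15.1-9.5) = 9.5/5.60
L = 1.6964 cars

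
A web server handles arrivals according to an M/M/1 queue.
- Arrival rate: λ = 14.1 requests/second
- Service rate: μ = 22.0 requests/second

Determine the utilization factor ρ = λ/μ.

Server utilization: ρ = λ/μ
ρ = 14.1/22.0 = 0.6409
The server is busy 64.09% of the time.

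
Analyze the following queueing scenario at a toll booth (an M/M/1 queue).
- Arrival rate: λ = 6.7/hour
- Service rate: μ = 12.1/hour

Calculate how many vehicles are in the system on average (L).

ρ = λ/μ = 6.7/12.1 = 0.5537
For M/M/1: L = λ/(μ-λ)
L = 6.7/(12.1-6.7) = 6.7/5.40
L = 1.2407 vehicles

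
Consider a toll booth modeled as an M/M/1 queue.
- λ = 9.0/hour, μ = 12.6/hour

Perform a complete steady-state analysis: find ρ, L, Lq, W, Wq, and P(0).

Step 1: ρ = λ/μ = 9.0/12.6 = 0.7143
Step 2: L = λ/(μ-λ) = 9.0/3.60 = 2.5000
Step 3: Lq = λ²/(μ(μ-λ)) = 81.00/(12.6×3.60) = 1.7857
Step 4: W = 1/(μ-λ) = 1/3.60 = 0.27778
Step 5: Wq = λ/(μ(μ-λ)) = 9.0/(12.6×3.60) = 0.1984
Step 6: P(0) = 1-ρ = 0.2857
Verify: L = λW = 9.0×0.27778 = 2.5000 ✔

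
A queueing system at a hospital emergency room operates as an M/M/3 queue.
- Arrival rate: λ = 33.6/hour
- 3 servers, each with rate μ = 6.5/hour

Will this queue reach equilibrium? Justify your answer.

Stability requires ρ = λ/(cμ) < 1
ρ = 33.6/(3 × 6.5) = 33.6/19.50 = 1.7231
Since 1.7231 ≥ 1, the system is UNSTABLE.
Need c > λ/μ = 33.6/6.5 = 5.17.
Minimum servers needed: c = 6.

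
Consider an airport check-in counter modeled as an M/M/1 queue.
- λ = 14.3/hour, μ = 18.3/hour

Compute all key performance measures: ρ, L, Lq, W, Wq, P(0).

Step 1: ρ = λ/μ = 14.3/18.3 = 0.7814
Step 2: L = λ/(μ-λ) = 14.3/4.00 = 3.5750
Step 3: Lq = λ²/(μ(μ-λ)) = 204.49/(18.3×4.00) = 2.7936
Step 4: W = 1/(μ-λ) = 1/4.00 = 0.2500
Step 5: Wq = λ/(μ(μ-λ)) = 14.3/(18.3×4.00) = 0.1954
Step 6: P(0) = 1-ρ = 0.2186
Verify: L = λW = 14.3×0.2500 = 3.5750 ✔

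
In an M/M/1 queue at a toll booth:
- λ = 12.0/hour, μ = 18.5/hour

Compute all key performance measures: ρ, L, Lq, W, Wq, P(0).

Step 1: ρ = λ/μ = 12.0/18.5 = 0.6486
Step 2: L = λ/(μ-λ) = 12.0/6.50 = 1.8462
Step 3: Lq = λ²/(μ(μ-λ)) = 144.00/(18.5×6.50) = 1.1975
Step 4: W = 1/(μ-λ) = 1/6.50 = 0.15385
Step 5: Wq = λ/(μ(μ-λ)) = 12.0/(18.5×6.50) = 0.09979
Step 6: P(0) = 1-ρ = 0.3514
Verify: L = λW = 12.0×0.15385 = 1.8462 ✔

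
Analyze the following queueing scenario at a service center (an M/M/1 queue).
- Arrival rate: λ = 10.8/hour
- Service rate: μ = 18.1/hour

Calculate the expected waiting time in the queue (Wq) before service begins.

First, compute utilization: ρ = λ/μ = 10.8/18.1 = 0.5967
For M/M/1: Wq = λ/(μ(μ-λ))
Wq = 10.8/(18.1 × (18.1-10.8))
Wq = 10.8/(18.1 × 7.30)
Wq = 0.08174 hours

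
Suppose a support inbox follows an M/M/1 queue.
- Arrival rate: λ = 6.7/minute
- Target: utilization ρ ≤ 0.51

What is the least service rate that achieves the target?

ρ = λ/μ, so μ = λ/ρ
μ ≥ 6.7/0.51 = 13.1373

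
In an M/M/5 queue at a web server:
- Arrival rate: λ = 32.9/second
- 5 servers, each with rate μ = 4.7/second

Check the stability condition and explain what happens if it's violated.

Stability requires ρ = λ/(cμ) < 1
ρ = 32.9/(5 × 4.7) = 32.9/23.50 = 1.4000
Since 1.4000 ≥ 1, the system is UNSTABLE.
Need c > λ/μ = 32.9/4.7 = 7.00.
Minimum servers needed: c = 8.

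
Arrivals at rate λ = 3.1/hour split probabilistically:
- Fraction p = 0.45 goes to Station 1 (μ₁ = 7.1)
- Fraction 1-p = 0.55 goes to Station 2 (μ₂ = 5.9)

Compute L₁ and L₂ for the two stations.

Effective rates: λ₁ = 3.1×0.45 = 1.395, λ₂ = 3.1×0.55 = 1.705
Station 1: ρ₁ = 1.395/7.1 = 0.19648, L₁ = ρ₁/(1-ρ₁) = 0.19648/(1-0.19648) = 0.2445
Station 2: ρ₂ = 1.705/5.9 = 0.28898, L₂ = ρ₂/(1-ρ₂) = 0.28898/(1-0.28898) = 0.4064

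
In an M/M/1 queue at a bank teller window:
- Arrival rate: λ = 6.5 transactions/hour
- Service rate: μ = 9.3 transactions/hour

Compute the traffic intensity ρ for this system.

Server utilization: ρ = λ/μ
ρ = 6.5/9.3 = 0.6989
The server is busy 69.89% of the time.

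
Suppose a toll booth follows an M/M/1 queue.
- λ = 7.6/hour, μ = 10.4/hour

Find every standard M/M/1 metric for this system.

Step 1: ρ = λ/μ = 7.6/10.4 = 0.7308
Step 2: L = λ/(μ-λ) = 7.6/2.80 = 2.7143
Step 3: Lq = λ²/(μ(μ-λ)) = 57.76/(10.4×2.80) = 1.9835
Step 4: W = 1/(μ-λ) = 1/2.80 = 0.35714
Step 5: Wq = λ/(μ(μ-λ)) = 7.6/(10.4×2.80) = 0.2610
Step 6: P(0) = 1-ρ = 0.2692
Verify: L = λW = 7.6×0.35714 = 2.7143 ✔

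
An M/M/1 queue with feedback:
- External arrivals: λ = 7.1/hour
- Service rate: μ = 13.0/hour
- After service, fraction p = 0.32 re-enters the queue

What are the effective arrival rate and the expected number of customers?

Effective arrival rate: λ_eff = λ/(1-p) = 7.1/(1-0.32) = 7.1/0.68 = 10.4412
ρ = λ_eff/μ = 10.4412/13.0 = 0.80317
L = ρ/(1-ρ) = 0.80317/(1-0.80317) = 4.0805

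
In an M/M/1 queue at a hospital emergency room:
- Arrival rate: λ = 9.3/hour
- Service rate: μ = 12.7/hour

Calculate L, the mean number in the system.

ρ = λ/μ = 9.3/12.7 = 0.7323
For M/M/1: L = λ/(μ-λ)
L = 9.3/(12.7-9.3) = 9.3/3.40
L = 2.7353 patients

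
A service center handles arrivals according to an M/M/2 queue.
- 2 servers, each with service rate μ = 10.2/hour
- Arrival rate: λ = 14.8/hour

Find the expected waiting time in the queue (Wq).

Traffic intensity: ρ = λ/(cμ) = 14.8/(2×10.2) = 0.7255
Since ρ = 0.7255 < 1, system is stable.
Offered load a = λ/μ = cρ = 14.8/10.2 = 1.4510
P₀ = [ Σₙ₌₀^1 aⁿ/n! + a^2/(2!(1-ρ)) ]⁻¹
Σ = a^0/0! + a^1/1! = 1.0000 + 1.4510 = 2.4510
a^2/(2!(1-ρ)) = 2.1053/(2 × 0.27451) = 3.8347
P₀ = 1/(2.4510 + 3.8347) = 0.1591
Lq = P₀·a^2·ρ / (2!(1-ρ)²) = 0.1591 × 2.1053 × 0.7255 / (2 × 0.07536) = 1.6123
Wq = Lq/λ = 1.6123/14.8 = 0.1089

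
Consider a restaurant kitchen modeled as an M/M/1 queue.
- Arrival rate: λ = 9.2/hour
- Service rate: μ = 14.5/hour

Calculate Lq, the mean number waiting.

ρ = λ/μ = 9.2/14.5 = 0.6345
For M/M/1: Lq = λ²/(μ(μ-λ))
Lq = 84.64/(14.5 × 5.30)
Lq = 1.1014 orders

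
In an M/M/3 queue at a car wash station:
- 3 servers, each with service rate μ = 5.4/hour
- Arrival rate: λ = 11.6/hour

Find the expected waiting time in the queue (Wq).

Traffic intensity: ρ = λ/(cμ) = 11.6/(3×5.4) = 0.7160
Since ρ = 0.7160 < 1, system is stable.
Offered load a = λ/μ = cρ = 11.6/5.4 = 2.1481
P₀ = [ Σₙ₌₀^2 aⁿ/n! + a^3/(3!(1-ρ)) ]⁻¹
Σ = a^0/0! + a^1/1! + a^2/2! = 1.0000 + 2.1481 + 2.3073 = 5.4554
a^3/(3!(1-ρ)) = 9.9127/(6 × 0.28395) = 5.8183
P₀ = 1/(5.4554 + 5.8183) = 0.08870
Lq = P₀·a^3·ρ / (3!(1-ρ)²) = 0.088702 × 9.9127 × 0.71605 / (6 × 0.080628) = 1.3015
Wq = Lq/λ = 1.3015/11.6 = 0.1122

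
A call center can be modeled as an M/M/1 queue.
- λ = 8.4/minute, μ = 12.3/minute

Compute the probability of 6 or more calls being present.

ρ = λ/μ = 8.4/12.3 = 0.6829
P(N ≥ n) = ρⁿ
P(N ≥ 6) = 0.6829^6
P(N ≥ 6) = 0.1014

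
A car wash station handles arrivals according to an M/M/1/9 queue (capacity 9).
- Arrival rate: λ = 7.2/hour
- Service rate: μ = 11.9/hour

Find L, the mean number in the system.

ρ = λ/μ = 7.2/11.9 = 0.60504
P₀ = (1-ρ)/(1-ρ^(K+1)) = (1-0.60504)/(1-0.60504^10) = 0.3950/0.9934 = 0.3976
P_K = P₀×ρ^K = 0.39757 × 0.60504^9 = 0.39757 × 0.010866 = 0.004320
L = ρ[1 - (K+1)ρ^K + Kρ^(K+1)] / [(1-ρ)(1-ρ^(K+1))]
L = 0.60504 × (1 - 10×0.01087 + 9×0.006574) / ((1 - 0.60504) × (1 - 0.006574)) = 1.4657 cars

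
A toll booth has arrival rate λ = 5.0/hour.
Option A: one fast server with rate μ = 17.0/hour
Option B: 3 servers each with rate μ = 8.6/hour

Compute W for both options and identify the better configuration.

Option A: single server μ = 17.0 (M/M/1)
  ρ_A = 5.0/17.0 = 0.2941
  W_A = 1/(μ-λ) = 1/(17.0-5.0) = 1/12.00 = 0.08333

Option B: 3 servers μ = 8.6 (M/M/3)
  ρ_B = λ/(cμ) = 5.0/(3×8.6) = 0.1938
  Offered load a = λ/μ = cρ = 5.0/8.6 = 0.5814
  P₀ = [ Σₙ₌₀^2 aⁿ/n! + a^3/(3!(1-ρ)) ]⁻¹
  Σ = a^0/0! + a^1/1! + a^2/2! = 1.0000 + 0.5814 + 0.1690 = 1.7504
  a^3/(3!(1-ρ)) = 0.19652/(6 × 0.80620) = 0.04063
  P₀ = 1/(1.7504 + 0.04063) = 0.5583
  Lq = P₀·a^3·ρ / (3!(1-ρ)²) = 0.55834 × 0.19652 × 0.19380 / (6 × 0.64996) = 0.005453
  Wq_B = Lq/λ = 0.005453/5.0 = 0.001091
  W_B = Wq_B + 1/μ = 0.001091 + 0.1163 = 0.1174

Since W_A = 0.08333 < W_B = 0.1174, Option A (single fast server) has the shorter time in system.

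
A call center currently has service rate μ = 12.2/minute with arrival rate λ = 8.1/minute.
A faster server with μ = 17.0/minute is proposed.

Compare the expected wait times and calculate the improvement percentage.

System 1: ρ₁ = 8.1/12.2 = 0.6639, W₁ = 1/(12.2-8.1) = 0.24390
System 2: ρ₂ = 8.1/17.0 = 0.4765, W₂ = 1/(17.0-8.1) = 0.11236
Improvement: (W₁-W₂)/W₁ = (0.24390-0.11236)/0.24390 = 53.93%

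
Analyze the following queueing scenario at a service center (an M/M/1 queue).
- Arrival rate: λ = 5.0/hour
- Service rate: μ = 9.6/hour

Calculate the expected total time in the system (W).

First, compute utilization: ρ = λ/μ = 5.0/9.6 = 0.5208
For M/M/1: W = 1/(μ-λ)
W = 1/(9.6-5.0) = 1/4.60
W = 0.2174 hours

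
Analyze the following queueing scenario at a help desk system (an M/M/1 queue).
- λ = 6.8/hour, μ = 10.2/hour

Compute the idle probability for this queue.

ρ = λ/μ = 6.8/10.2 = 0.6667
P(0) = 1 - ρ = 1 - 0.6667 = 0.3333
The server is idle 33.33% of the time.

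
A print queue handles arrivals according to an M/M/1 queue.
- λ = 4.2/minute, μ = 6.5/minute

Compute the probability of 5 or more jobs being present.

ρ = λ/μ = 4.2/6.5 = 0.64615
P(N ≥ n) = ρⁿ
P(N ≥ 5) = 0.64615^5
P(N ≥ 5) = 0.1126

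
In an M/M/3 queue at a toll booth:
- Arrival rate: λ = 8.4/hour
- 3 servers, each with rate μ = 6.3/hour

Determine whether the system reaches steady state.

Stability requires ρ = λ/(cμ) < 1
ρ = 8.4/(3 × 6.3) = 8.4/18.90 = 0.4444
Since 0.4444 < 1, the system is STABLE.
The servers are busy 44.44% of the time.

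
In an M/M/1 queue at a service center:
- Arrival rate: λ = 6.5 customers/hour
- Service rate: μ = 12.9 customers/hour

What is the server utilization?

Server utilization: ρ = λ/μ
ρ = 6.5/12.9 = 0.5039
The server is busy 50.39% of the time.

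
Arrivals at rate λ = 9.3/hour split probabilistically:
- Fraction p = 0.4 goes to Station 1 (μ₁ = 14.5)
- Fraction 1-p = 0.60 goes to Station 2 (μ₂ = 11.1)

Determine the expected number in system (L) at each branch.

Effective rates: λ₁ = 9.3×0.4 = 3.72, λ₂ = 9.3×0.60 = 5.58
Station 1: ρ₁ = 3.72/14.5 = 0.25655, L₁ = ρ₁/(1-ρ₁) = 0.25655/(1-0.25655) = 0.3451
Station 2: ρ₂ = 5.58/11.1 = 0.5027, L₂ = ρ₂/(1-ρ₂) = 0.5027/(1-0.5027) = 1.0109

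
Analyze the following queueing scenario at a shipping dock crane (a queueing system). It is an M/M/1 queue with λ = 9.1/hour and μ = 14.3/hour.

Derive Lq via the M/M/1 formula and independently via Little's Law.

Method 1 (direct): Lq = λ²/(μ(μ-λ)) = 82.81/(14.3 × 5.20) = 1.1136

Method 2 (Little's Law):
W = 1/(μ-λ) = 1/5.20 = 0.192308
Wq = W - 1/μ = 0.192308 - 0.0699301 = 0.122378
Lq = λWq = 9.1 × 0.122378 = 1.1136 ✔ (matches Method 1)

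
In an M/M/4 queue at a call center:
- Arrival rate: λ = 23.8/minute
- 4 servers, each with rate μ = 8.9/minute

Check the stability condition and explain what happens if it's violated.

Stability requires ρ = λ/(cμ) < 1
ρ = 23.8/(4 × 8.9) = 23.8/35.60 = 0.6685
Since 0.6685 < 1, the system is STABLE.
The servers are busy 66.85% of the time.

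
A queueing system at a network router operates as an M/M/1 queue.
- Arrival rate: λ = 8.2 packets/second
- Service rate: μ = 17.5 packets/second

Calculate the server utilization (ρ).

Server utilization: ρ = λ/μ
ρ = 8.2/17.5 = 0.4686
The server is busy 46.86% of the time.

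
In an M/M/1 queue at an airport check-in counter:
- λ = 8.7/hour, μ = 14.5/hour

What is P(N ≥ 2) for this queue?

ρ = λ/μ = 8.7/14.5 = 0.6000
P(N ≥ n) = ρⁿ
P(N ≥ 2) = 0.6000^2
P(N ≥ 2) = 0.3600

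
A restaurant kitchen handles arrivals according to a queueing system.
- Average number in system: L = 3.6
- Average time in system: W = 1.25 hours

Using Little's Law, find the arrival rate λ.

Little's Law: L = λW, so λ = L/W
λ = 3.6/1.25 = 2.8800 orders/hour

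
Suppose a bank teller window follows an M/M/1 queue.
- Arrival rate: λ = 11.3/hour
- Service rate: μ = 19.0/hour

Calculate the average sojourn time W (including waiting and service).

First, compute utilization: ρ = λ/μ = 11.3/19.0 = 0.5947
For M/M/1: W = 1/(μ-λ)
W = 1/(19.0-11.3) = 1/7.70
W = 0.1299 hours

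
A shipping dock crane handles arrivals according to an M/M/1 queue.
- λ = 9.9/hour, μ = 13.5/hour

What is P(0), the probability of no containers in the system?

ρ = λ/μ = 9.9/13.5 = 0.7333
P(0) = 1 - ρ = 1 - 0.7333 = 0.2667
The server is idle 26.67% of the time.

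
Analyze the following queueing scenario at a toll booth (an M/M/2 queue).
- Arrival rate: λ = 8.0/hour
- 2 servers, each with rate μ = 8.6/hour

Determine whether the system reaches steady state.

Stability requires ρ = λ/(cμ) < 1
ρ = 8.0/(2 × 8.6) = 8.0/17.20 = 0.4651
Since 0.4651 < 1, the system is STABLE.
The servers are busy 46.51% of the time.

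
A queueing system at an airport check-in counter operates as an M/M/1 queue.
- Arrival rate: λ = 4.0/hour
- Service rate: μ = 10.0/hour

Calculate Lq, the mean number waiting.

ρ = λ/μ = 4.0/10.0 = 0.4000
For M/M/1: Lq = λ²/(μ(μ-λ))
Lq = 16.00/(10.0 × 6.00)
Lq = 0.2667 passengers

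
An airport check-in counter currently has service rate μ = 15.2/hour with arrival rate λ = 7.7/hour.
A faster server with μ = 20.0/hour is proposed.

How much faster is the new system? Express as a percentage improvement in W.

System 1: ρ₁ = 7.7/15.2 = 0.5066, W₁ = 1/(15.2-7.7) = 0.13333
System 2: ρ₂ = 7.7/20.0 = 0.3850, W₂ = 1/(20.0-7.7) = 0.081301
Improvement: (W₁-W₂)/W₁ = (0.13333-0.081301)/0.13333 = 39.02%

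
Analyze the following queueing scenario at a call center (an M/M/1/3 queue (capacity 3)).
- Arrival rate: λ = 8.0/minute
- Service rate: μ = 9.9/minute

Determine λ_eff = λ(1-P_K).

ρ = λ/μ = 8.0/9.9 = 0.8081
P₀ = (1-ρ)/(1-ρ^(K+1)) = (1-0.8081)/(1-0.8081^4) = 0.1919/0.5736 = 0.3346
P_K = P₀×ρ^K = 0.3346 × 0.8081^3 = 0.3346 × 0.5277 = 0.1766
λ_eff = λ(1-P_K) = 8.0 × (1 - 0.17655) = 8.0 × 0.82345 = 6.5876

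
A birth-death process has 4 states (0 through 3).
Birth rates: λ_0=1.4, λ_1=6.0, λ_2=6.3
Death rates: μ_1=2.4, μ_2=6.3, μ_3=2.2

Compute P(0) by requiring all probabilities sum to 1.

Ratios P(n)/P(0) = (λ₀···λₙ₋₁)/(μ₁···μₙ):
P(1)/P(0) = (1.4)/(2.4) = 0.5833
P(2)/P(0) = (1.4×6.0)/(2.4×6.3) = 0.5556
P(3)/P(0) = (1.4×6.0×6.3)/(2.4×6.3×2.2) = 1.5909

Normalization: ∑ P(n) = 1
P(0) × (1.0000 + 0.5833 + 0.5556 + 1.5909) = 1
P(0) × 3.7298 = 1
P(0) = 1/3.7298 = 0.2681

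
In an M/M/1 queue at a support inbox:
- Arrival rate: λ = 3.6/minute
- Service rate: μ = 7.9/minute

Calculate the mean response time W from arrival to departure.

First, compute utilization: ρ = λ/μ = 3.6/7.9 = 0.4557
For M/M/1: W = 1/(μ-λ)
W = 1/(7.9-3.6) = 1/4.30
W = 0.2326 minutes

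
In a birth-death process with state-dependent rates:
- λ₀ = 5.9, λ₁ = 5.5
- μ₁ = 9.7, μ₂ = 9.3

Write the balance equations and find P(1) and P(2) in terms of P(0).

Balance equations:
State 0: λ₀P₀ = μ₁P₁ → P₁ = (λ₀/μ₁)P₀ = (5.9/9.7)P₀ = 0.6082P₀
State 1: P₂ = (λ₀λ₁)/(μ₁μ₂)P₀ = (5.9×5.5)/(9.7×9.3)P₀ = 0.3597P₀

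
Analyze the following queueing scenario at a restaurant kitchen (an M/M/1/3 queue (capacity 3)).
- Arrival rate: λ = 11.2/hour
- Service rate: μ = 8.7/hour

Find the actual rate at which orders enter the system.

ρ = λ/μ = 11.2/8.7 = 1.2874
P₀ = (1-ρ)/(1-ρ^(K+1)) = (1-1.2874)/(1-1.2874^4) = -0.2874/-1.7470 = 0.1645
P_K = P₀×ρ^K = 0.1645 × 1.2874^3 = 0.1645 × 2.1337 = 0.3510
λ_eff = λ(1-P_K) = 11.2 × (1 - 0.351014) = 11.2 × 0.648986 = 7.2686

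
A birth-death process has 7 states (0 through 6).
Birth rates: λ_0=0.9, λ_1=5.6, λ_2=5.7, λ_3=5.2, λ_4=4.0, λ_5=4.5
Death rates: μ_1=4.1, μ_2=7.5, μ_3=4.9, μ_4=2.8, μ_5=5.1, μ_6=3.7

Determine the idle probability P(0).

Ratios P(n)/P(0) = (λ₀···λₙ₋₁)/(μ₁···μₙ):
P(1)/P(0) = (0.9)/(4.1) = 0.21951
P(2)/P(0) = (0.9×5.6)/(4.1×7.5) = 0.16390
P(3)/P(0) = (0.9×5.6×5.7)/(4.1×7.5×4.9) = 0.19066
P(4)/P(0) = (0.9×5.6×5.7×5.2)/(4.1×7.5×4.9×2.8) = 0.35409
P(5)/P(0) = (0.9×5.6×5.7×5.2×4.0)/(4.1×7.5×4.9×2.8×5.1) = 0.27771
P(6)/P(0) = (0.9×5.6×5.7×5.2×4.0×4.5)/(4.1×7.5×4.9×2.8×5.1×3.7) = 0.33776

Normalization: ∑ P(n) = 1
P(0) × (1.0000 + 0.21951 + 0.16390 + 0.19066 + 0.35409 + 0.27771 + 0.33776) = 1
P(0) × 2.5436 = 1
P(0) = 1/2.5436 = 0.3931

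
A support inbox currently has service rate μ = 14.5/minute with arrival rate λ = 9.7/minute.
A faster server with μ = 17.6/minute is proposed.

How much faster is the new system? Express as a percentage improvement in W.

System 1: ρ₁ = 9.7/14.5 = 0.6690, W₁ = 1/(14.5-9.7) = 0.20833
System 2: ρ₂ = 9.7/17.6 = 0.5511, W₂ = 1/(17.6-9.7) = 0.12658
Improvement: (W₁-W₂)/W₁ = (0.20833-0.12658)/0.20833 = 39.24%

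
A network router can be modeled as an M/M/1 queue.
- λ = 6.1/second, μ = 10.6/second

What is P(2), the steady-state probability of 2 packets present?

ρ = λ/μ = 6.1/10.6 = 0.5755
P(n) = (1-ρ)ρⁿ
P(2) = (1-0.5755) × 0.5755^2
P(2) = 0.4245 × 0.3312
P(2) = 0.1406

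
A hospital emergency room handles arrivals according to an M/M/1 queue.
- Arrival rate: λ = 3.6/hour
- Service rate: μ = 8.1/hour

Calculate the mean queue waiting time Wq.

First, compute utilization: ρ = λ/μ = 3.6/8.1 = 0.4444
For M/M/1: Wq = λ/(μ(μ-λ))
Wq = 3.6/(8.1 × (8.1-3.6))
Wq = 3.6/(8.1 × 4.50)
Wq = 0.09877 hours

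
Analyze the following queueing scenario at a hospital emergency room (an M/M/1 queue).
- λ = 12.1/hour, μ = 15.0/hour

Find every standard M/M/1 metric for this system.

Step 1: ρ = λ/μ = 12.1/15.0 = 0.8067
Step 2: L = λ/(μ-λ) = 12.1/2.90 = 4.1724
Step 3: Lq = λ²/(μ(μ-λ)) = 146.41/(15.0×2.90) = 3.3657
Step 4: W = 1/(μ-λ) = 1/2.90 = 0.34483
Step 5: Wq = λ/(μ(μ-λ)) = 12.1/(15.0×2.90) = 0.2782
Step 6: P(0) = 1-ρ = 0.1933
Verify: L = λW = 12.1×0.34483 = 4.1724 ✔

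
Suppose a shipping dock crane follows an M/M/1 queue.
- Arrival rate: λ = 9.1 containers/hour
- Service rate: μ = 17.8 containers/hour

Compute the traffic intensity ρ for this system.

Server utilization: ρ = λ/μ
ρ = 9.1/17.8 = 0.5112
The server is busy 51.12% of the time.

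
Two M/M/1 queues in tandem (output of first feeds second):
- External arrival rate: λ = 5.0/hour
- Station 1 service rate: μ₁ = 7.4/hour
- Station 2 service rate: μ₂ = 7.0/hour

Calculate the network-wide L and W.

By Jackson's theorem, each station behaves as independent M/M/1.
Station 1: ρ₁ = 5.0/7.4 = 0.6757, L₁ = ρ₁/(1-ρ₁) = λ/(μ₁-λ) = 5.0/2.40 = 2.0833
Station 2: ρ₂ = 5.0/7.0 = 0.7143, L₂ = ρ₂/(1-ρ₂) = λ/(μ₂-λ) = 5.0/2.00 = 2.5000
Total: L = L₁ + L₂ = 2.0833 + 2.5000 = 4.5833
W = L/λ = 4.5833/5.0 = 0.9167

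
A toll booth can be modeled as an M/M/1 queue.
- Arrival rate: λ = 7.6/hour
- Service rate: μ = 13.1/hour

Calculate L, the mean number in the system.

ρ = λ/μ = 7.6/13.1 = 0.5802
For M/M/1: L = λ/(μ-λ)
L = 7.6/(13.1-7.6) = 7.6/5.50
L = 1.3818 vehicles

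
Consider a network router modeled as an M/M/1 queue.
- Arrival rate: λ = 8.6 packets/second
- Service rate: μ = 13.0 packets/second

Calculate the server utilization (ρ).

Server utilization: ρ = λ/μ
ρ = 8.6/13.0 = 0.6615
The server is busy 66.15% of the time.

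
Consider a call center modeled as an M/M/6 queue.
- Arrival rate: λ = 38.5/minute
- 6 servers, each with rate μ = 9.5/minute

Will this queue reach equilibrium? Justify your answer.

Stability requires ρ = λ/(cμ) < 1
ρ = 38.5/(6 × 9.5) = 38.5/57.00 = 0.6754
Since 0.6754 < 1, the system is STABLE.
The servers are busy 67.54% of the time.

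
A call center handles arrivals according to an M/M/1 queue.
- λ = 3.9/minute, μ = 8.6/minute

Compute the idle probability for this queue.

ρ = λ/μ = 3.9/8.6 = 0.4535
P(0) = 1 - ρ = 1 - 0.4535 = 0.5465
The server is idle 54.65% of the time.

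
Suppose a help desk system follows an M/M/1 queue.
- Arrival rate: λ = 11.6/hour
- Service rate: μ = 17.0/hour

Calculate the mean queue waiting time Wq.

First, compute utilization: ρ = λ/μ = 11.6/17.0 = 0.6824
For M/M/1: Wq = λ/(μ(μ-λ))
Wq = 11.6/(17.0 × (17.0-11.6))
Wq = 11.6/(17.0 × 5.40)
Wq = 0.1264 hours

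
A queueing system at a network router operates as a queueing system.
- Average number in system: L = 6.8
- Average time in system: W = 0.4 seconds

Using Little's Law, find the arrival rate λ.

Little's Law: L = λW, so λ = L/W
λ = 6.8/0.4 = 17.0000 packets/second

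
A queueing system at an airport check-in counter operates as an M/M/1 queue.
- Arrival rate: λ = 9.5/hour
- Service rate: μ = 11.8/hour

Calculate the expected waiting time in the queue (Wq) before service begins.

First, compute utilization: ρ = λ/μ = 9.5/11.8 = 0.8051
For M/M/1: Wq = λ/(μ(μ-λ))
Wq = 9.5/(11.8 × (11.8-9.5))
Wq = 9.5/(11.8 × 2.30)
Wq = 0.3500 hours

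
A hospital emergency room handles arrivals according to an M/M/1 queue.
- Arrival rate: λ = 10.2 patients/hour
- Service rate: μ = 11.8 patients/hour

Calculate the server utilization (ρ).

Server utilization: ρ = λ/μ
ρ = 10.2/11.8 = 0.8644
The server is busy 86.44% of the time.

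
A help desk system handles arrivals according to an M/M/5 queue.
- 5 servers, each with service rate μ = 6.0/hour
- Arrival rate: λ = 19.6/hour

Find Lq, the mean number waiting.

Traffic intensity: ρ = λ/(cμ) = 19.6/(5×6.0) = 0.6533
Since ρ = 0.6533 < 1, system is stable.
Offered load a = λ/μ = cρ = 19.6/6.0 = 3.2667
P₀ = [ Σₙ₌₀^4 aⁿ/n! + a^5/(5!(1-ρ)) ]⁻¹
Σ = a^0/0! + a^1/1! + a^2/2! + a^3/3! + a^4/4! = 1.00000 + 3.26667 + 5.33556 + 5.80983 + 4.74469 = 20.1567
a^5/(5!(1-ρ)) = 371.9839/(120 × 0.346667) = 8.9419
P₀ = 1/(20.1567 + 8.9419) = 0.03437
Lq = P₀·a^5·ρ / (5!(1-ρ)²) = 0.03437 × 371.9839 × 0.6533 / (120 × 0.1202) = 0.5791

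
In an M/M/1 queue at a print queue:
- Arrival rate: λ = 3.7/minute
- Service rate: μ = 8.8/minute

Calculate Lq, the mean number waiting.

ρ = λ/μ = 3.7/8.8 = 0.4205
For M/M/1: Lq = λ²/(μ(μ-λ))
Lq = 13.69/(8.8 × 5.10)
Lq = 0.3050 jobs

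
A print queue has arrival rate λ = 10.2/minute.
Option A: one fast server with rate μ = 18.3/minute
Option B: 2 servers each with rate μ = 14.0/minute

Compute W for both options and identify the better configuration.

Option A: single server μ = 18.3 (M/M/1)
  ρ_A = 10.2/18.3 = 0.5574
  W_A = 1/(μ-λ) = 1/(18.3-10.2) = 1/8.10 = 0.1235

Option B: 2 servers μ = 14.0 (M/M/2)
  ρ_B = λ/(cμ) = 10.2/(2×14.0) = 0.3643
  Offered load a = λ/μ = cρ = 10.2/14.0 = 0.7286
  P₀ = [ Σₙ₌₀^1 aⁿ/n! + a^2/(2!(1-ρ)) ]⁻¹
  Σ = a^0/0! + a^1/1! = 1.0000 + 0.7286 = 1.7286
  a^2/(2!(1-ρ)) = 0.5308/(2 × 0.6357) = 0.4175
  P₀ = 1/(1.7286 + 0.4175) = 0.4660
  Lq = P₀·a^2·ρ / (2!(1-ρ)²) = 0.4660 × 0.5308 × 0.3643 / (2 × 0.4041) = 0.1115
  Wq_B = Lq/λ = 0.1115/10.2 = 0.01093
  W_B = Wq_B + 1/μ = 0.01093 + 0.07143 = 0.08236

Since W_B = 0.08236 < W_A = 0.1235, Option B (multiple servers) has the shorter time in system.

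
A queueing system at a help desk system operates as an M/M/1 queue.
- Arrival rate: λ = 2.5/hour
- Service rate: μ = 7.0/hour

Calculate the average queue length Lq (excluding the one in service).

ρ = λ/μ = 2.5/7.0 = 0.3571
For M/M/1: Lq = λ²/(μ(μ-λ))
Lq = 6.25/(7.0 × 4.50)
Lq = 0.1984 tickets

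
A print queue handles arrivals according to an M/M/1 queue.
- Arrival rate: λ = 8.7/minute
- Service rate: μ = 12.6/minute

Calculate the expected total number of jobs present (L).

ρ = λ/μ = 8.7/12.6 = 0.6905
For M/M/1: L = λ/(μ-λ)
L = 8.7/(12.6-8.7) = 8.7/3.90
L = 2.2308 jobs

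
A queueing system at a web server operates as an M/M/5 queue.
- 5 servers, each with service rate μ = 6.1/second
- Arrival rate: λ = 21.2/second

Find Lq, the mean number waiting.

Traffic intensity: ρ = λ/(cμ) = 21.2/(5×6.1) = 0.6951
Since ρ = 0.6951 < 1, system is stable.
Offered load a = λ/μ = cρ = 21.2/6.1 = 3.4754
P₀ = [ Σₙ₌₀^4 aⁿ/n! + a^5/(5!(1-ρ)) ]⁻¹
Σ = a^0/0! + a^1/1! + a^2/2! + a^3/3! + a^4/4! = 1.000000 + 3.475410 + 6.039237 + 6.996274 + 6.078730 = 23.5897
a^5/(5!(1-ρ)) = 507.0259/(120 × 0.304918) = 13.8569
P₀ = 1/(23.5897 + 13.8569) = 0.02670
Lq = P₀·a^5·ρ / (5!(1-ρ)²) = 0.026705 × 507.0259 × 0.69508 / (120 × 0.092975) = 0.8435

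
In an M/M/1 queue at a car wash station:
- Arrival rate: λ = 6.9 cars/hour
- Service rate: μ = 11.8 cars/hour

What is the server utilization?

Server utilization: ρ = λ/μ
ρ = 6.9/11.8 = 0.5847
The server is busy 58.47% of the time.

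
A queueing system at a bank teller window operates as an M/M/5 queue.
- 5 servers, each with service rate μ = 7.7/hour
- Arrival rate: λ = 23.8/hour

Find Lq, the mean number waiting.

Traffic intensity: ρ = λ/(cμ) = 23.8/(5×7.7) = 0.6182
Since ρ = 0.6182 < 1, system is stable.
Offered load a = λ/μ = cρ = 23.8/7.7 = 3.0909
P₀ = [ Σₙ₌₀^4 aⁿ/n! + a^5/(5!(1-ρ)) ]⁻¹
Σ = a^0/0! + a^1/1! + a^2/2! + a^3/3! + a^4/4! = 1.00000 + 3.09091 + 4.77686 + 4.92161 + 3.80306 = 17.5924
a^5/(5!(1-ρ)) = 282.1182/(120 × 0.38182) = 6.1573
P₀ = 1/(17.5924 + 6.1573) = 0.04211
Lq = P₀·a^5·ρ / (5!(1-ρ)²) = 0.04211 × 282.1182 × 0.6182 / (120 × 0.1458) = 0.4198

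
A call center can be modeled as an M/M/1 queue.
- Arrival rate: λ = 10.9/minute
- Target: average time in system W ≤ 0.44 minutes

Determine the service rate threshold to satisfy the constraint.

For M/M/1: W = 1/(μ-λ)
Need W ≤ 0.44, so 1/(μ-λ) ≤ 0.44
μ - λ ≥ 1/0.44 = 2.2727
μ ≥ 10.9 + 2.2727 = 13.1727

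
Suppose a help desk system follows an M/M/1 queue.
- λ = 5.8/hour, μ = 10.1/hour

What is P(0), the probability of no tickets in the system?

ρ = λ/μ = 5.8/10.1 = 0.5743
P(0) = 1 - ρ = 1 - 0.5743 = 0.4257
The server is idle 42.57% of the time.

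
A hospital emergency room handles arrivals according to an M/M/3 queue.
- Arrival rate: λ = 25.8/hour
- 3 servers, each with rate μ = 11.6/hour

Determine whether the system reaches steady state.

Stability requires ρ = λ/(cμ) < 1
ρ = 25.8/(3 × 11.6) = 25.8/34.80 = 0.7414
Since 0.7414 < 1, the system is STABLE.
The servers are busy 74.14% of the time.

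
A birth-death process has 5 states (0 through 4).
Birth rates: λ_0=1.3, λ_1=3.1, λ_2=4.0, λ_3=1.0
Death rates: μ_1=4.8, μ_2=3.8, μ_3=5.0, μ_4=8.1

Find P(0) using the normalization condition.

Ratios P(n)/P(0) = (λ₀···λₙ₋₁)/(μ₁···μₙ):
P(1)/P(0) = (1.3)/(4.8) = 0.270833
P(2)/P(0) = (1.3×3.1)/(4.8×3.8) = 0.220943
P(3)/P(0) = (1.3×3.1×4.0)/(4.8×3.8×5.0) = 0.176754
P(4)/P(0) = (1.3×3.1×4.0×1.0)/(4.8×3.8×5.0×8.1) = 0.0218215

Normalization: ∑ P(n) = 1
P(0) × (1.00000 + 0.270833 + 0.220943 + 0.176754 + 0.0218215) = 1
P(0) × 1.6904 = 1
P(0) = 1/1.6904 = 0.5916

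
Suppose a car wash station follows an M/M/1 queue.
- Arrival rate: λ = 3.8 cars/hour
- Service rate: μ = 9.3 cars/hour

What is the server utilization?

Server utilization: ρ = λ/μ
ρ = 3.8/9.3 = 0.4086
The server is busy 40.86% of the time.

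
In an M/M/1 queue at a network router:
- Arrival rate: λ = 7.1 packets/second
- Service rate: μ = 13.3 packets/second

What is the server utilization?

Server utilization: ρ = λ/μ
ρ = 7.1/13.3 = 0.5338
The server is busy 53.38% of the time.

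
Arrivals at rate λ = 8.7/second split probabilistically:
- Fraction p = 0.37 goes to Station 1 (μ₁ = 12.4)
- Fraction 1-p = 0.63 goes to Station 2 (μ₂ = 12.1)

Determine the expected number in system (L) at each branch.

Effective rates: λ₁ = 8.7×0.37 = 3.219, λ₂ = 8.7×0.63 = 5.481
Station 1: ρ₁ = 3.219/12.4 = 0.2596, L₁ = ρ₁/(1-ρ₁) = 0.2596/(1-0.2596) = 0.3506
Station 2: ρ₂ = 5.481/12.1 = 0.45298, L₂ = ρ₂/(1-ρ₂) = 0.45298/(1-0.45298) = 0.8281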